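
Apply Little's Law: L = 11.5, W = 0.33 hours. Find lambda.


lambda = L / W = 11.5 / 0.33 = 34.85 per hour

34.85 per hour


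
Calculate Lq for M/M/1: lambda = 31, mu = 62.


rho = 31/62; Lq = rho^2/(1-rho) = 0.5

0.5


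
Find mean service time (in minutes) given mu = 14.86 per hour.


Mean service time = 60/mu = 60/14.86 = 4.04 minutes

4.04 minutes


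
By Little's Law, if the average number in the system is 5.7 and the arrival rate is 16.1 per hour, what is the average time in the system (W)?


W = L / lambda = 5.7 / 16.1 = 0.354 hours

0.354 hours


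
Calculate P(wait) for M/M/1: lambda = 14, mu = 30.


P(wait) = rho = lambda/mu = 14/30 = 0.4667

0.4667


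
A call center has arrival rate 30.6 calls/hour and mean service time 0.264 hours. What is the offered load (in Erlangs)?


Offered load a = lambda * E[S] = 30.6 * 0.264 = 8.08 Erlangs

8.08 Erlangs


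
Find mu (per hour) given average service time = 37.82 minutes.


mu = 60 / avg_service_time = 60 / 37.82 = 1.59 per hour

1.59 per hour


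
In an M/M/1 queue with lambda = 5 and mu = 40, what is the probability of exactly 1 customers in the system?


rho = 5/40; P(n) = (1-rho)*rho^n = (1-5/40)*(5/40)^1 = 0.1094

0.1094


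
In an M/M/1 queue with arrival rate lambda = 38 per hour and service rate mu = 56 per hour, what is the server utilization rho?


rho = lambda/mu = 38/56 = 0.6786

0.6786


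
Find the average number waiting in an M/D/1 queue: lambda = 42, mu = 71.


M/D/1: Lq = rho^2 / (2*(1-rho)) where rho = 42/71; Lq = 0.43

0.43


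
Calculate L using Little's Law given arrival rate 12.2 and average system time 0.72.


L = lambda * W = 12.2 * 0.72 = 8.78

8.78


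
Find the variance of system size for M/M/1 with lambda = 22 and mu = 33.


rho = 22/33; Var(N) = rho/(1-rho)^2 = 6.0

6.0


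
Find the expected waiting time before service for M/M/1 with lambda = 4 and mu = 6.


rho = 4/6; Wq = rho/(mu - lambda) = 0.3333 hours

0.3333 hours


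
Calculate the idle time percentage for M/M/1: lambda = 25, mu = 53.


Idle fraction = (1 - rho) * 100 = (1 - 25/53) * 100 = 52.8%

52.8%


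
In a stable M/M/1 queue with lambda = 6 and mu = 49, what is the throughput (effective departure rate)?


For a stable queue (lambda < mu), throughput = lambda = 6 per hour

6 per hour


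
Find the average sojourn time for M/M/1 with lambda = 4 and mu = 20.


W = 1/(mu - lambda) = 1/(20 - 4) = 0.0625 hours

0.0625 hours


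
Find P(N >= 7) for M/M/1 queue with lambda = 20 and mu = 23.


P(N >= 7) = rho^7 = (20/23)^7 = 0.3759

0.3759


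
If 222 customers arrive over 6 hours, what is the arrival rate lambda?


lambda = total arrivals / time = 222 / 6 = 37.0 per hour

37.0 per hour


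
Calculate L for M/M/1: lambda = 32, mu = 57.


rho = 32/57; L = rho/(1-rho) = 1.28

1.28


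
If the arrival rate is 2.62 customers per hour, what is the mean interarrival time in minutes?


Mean interarrival time = 60/lambda = 60/2.62 = 22.9 minutes

22.9 minutes


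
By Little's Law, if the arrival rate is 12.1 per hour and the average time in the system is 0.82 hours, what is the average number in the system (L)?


L = lambda * W = 12.1 * 0.82 = 9.92

9.92


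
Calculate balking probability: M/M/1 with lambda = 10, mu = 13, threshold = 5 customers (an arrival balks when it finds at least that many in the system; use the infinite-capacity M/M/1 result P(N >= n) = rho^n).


P(N >= 5) = rho^5 = (10/13)^5 = 0.2693

0.2693


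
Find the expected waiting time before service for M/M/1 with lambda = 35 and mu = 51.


rho = 35/51; Wq = rho/(mu - lambda) = 0.0429 hours

0.0429 hours


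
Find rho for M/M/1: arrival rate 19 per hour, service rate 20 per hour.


rho = lambda/mu = 19/20 = 0.95

0.95


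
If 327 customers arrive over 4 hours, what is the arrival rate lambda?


lambda = total arrivals / time = 327 / 4 = 81.75 per hour

81.75 per hour


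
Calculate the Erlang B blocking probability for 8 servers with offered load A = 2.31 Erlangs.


B(N,A) = (A^N/N!) / sum(A^k/k!, k=0..N) with N=8, A=2.31 = 0.002

0.002


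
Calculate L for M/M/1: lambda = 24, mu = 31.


rho = 24/31; L = rho/(1-rho) = 3.43

3.43


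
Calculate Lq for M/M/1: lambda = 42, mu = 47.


rho = 42/47; Lq = rho^2/(1-rho) = 7.51

7.51


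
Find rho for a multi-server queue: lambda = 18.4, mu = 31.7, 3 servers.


rho = lambda / (c * mu) = 18.4 / (3 * 31.7) = 0.1935

0.1935


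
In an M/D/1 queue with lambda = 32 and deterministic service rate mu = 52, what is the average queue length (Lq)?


M/D/1: Lq = rho^2 / (2*(1-rho)) where rho = 32/52; Lq = 0.49

0.49


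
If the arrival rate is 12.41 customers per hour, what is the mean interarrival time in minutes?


Mean interarrival time = 60/lambda = 60/12.41 = 4.83 minutes

4.83 minutes


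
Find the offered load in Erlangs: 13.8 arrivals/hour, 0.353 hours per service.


Offered load a = lambda * E[S] = 13.8 * 0.353 = 4.87 Erlangs

4.87 Erlangs


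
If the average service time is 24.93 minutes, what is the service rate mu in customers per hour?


mu = 60 / avg_service_time = 60 / 24.93 = 2.41 per hour

2.41 per hour


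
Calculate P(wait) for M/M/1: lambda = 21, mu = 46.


P(wait) = rho = lambda/mu = 21/46 = 0.4565

0.4565


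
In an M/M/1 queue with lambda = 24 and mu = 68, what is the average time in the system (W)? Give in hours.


W = 1/(mu - lambda) = 1/(68 - 24) = 0.0227 hours

0.0227 hours


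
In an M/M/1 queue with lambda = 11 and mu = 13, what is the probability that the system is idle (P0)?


P0 = 1 - rho = 1 - 11/13 = 0.1538

0.1538


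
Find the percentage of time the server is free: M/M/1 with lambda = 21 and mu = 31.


Idle fraction = (1 - rho) * 100 = (1 - 21/31) * 100 = 32.3%

32.3%


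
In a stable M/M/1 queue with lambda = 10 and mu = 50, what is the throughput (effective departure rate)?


For a stable queue (lambda < mu), throughput = lambda = 10 per hour

10 per hour


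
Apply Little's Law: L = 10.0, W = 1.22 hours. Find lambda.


lambda = L / W = 10.0 / 1.22 = 8.2 per hour

8.2 per hour


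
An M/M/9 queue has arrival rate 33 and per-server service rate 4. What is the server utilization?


rho = lambda/(c*mu) = 33/(9*4) = 0.9167

0.9167


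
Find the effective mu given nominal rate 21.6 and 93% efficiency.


Effective rate = mu * efficiency = 21.6 * 0.93 = 20.09 per hour

20.09 per hour


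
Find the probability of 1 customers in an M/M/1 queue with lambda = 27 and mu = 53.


rho = 27/53; P(n) = (1-rho)*rho^n = (1-27/53)*(27/53)^1 = 0.2499

0.2499


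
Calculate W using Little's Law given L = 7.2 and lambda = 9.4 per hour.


W = L / lambda = 7.2 / 9.4 = 0.766 hours

0.766 hours


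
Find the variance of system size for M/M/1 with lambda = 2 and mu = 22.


rho = 2/22; Var(N) = rho/(1-rho)^2 = 0.11

0.11


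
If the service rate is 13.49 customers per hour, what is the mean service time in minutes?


Mean service time = 60/mu = 60/13.49 = 4.45 minutes

4.45 minutes


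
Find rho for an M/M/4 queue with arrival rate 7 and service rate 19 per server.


rho = lambda/(c*mu) = 7/(4*19) = 0.0921

0.0921


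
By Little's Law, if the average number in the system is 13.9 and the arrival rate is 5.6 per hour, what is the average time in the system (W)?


W = L / lambda = 13.9 / 5.6 = 2.4821 hours

2.4821 hours


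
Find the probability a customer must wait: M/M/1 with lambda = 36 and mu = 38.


P(wait) = rho = lambda/mu = 36/38 = 0.9474

0.9474


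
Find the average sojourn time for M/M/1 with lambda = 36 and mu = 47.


W = 1/(mu - lambda) = 1/(47 - 36) = 0.0909 hours

0.0909 hours


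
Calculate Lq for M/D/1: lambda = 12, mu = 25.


M/D/1: Lq = rho^2 / (2*(1-rho)) where rho = 12/25; Lq = 0.22

0.22


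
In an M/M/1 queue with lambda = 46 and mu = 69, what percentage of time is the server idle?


Idle fraction = (1 - rho) * 100 = (1 - 46/69) * 100 = 33.3%

33.3%


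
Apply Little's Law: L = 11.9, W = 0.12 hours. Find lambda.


lambda = L / W = 11.9 / 0.12 = 99.17 per hour

99.17 per hour


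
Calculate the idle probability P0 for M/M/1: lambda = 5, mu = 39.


P0 = 1 - rho = 1 - 5/39 = 0.8718

0.8718


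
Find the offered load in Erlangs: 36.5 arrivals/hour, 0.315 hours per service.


Offered load a = lambda * E[S] = 36.5 * 0.315 = 11.5 Erlangs

11.5 Erlangs


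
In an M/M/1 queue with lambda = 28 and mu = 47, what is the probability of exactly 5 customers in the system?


rho = 28/47; P(n) = (1-rho)*rho^n = (1-28/47)*(28/47)^5 = 0.0303

0.0303


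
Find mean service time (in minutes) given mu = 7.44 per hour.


Mean service time = 60/mu = 60/7.44 = 8.06 minutes

8.06 minutes


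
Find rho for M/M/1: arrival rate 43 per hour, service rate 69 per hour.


rho = lambda/mu = 43/69 = 0.6232

0.6232


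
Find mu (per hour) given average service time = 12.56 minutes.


mu = 60 / avg_service_time = 60 / 12.56 = 4.78 per hour

4.78 per hour


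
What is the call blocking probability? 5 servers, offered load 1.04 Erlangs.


B(N,A) = (A^N/N!) / sum(A^k/k!, k=0..N) with N=5, A=1.04 = 0.0036

0.0036


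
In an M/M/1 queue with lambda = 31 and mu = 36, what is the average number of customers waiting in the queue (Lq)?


rho = 31/36; Lq = rho^2/(1-rho) = 5.34

5.34


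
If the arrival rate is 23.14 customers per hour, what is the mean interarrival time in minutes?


Mean interarrival time = 60/lambda = 60/23.14 = 2.59 minutes

2.59 minutes


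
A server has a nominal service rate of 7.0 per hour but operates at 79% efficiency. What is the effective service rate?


Effective rate = mu * efficiency = 7.0 * 0.79 = 5.53 per hour

5.53 per hour


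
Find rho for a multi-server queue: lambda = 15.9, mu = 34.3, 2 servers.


rho = lambda / (c * mu) = 15.9 / (2 * 34.3) = 0.2318

0.2318


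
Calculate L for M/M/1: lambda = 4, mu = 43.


rho = 4/43; L = rho/(1-rho) = 0.1

0.1


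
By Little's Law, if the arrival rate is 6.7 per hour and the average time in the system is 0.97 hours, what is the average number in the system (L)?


L = lambda * W = 6.7 * 0.97 = 6.5

6.5


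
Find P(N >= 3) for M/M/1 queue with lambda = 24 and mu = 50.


P(N >= 3) = rho^3 = (24/50)^3 = 0.1106

0.1106


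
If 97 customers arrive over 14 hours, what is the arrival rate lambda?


lambda = total arrivals / time = 97 / 14 = 6.93 per hour

6.93 per hour


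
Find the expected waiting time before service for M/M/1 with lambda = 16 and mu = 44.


rho = 16/44; Wq = rho/(mu - lambda) = 0.013 hours

0.013 hours


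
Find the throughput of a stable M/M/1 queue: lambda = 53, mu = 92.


For a stable queue (lambda < mu), throughput = lambda = 53 per hour

53 per hour


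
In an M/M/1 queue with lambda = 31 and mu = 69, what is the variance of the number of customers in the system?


rho = 31/69; Var(N) = rho/(1-rho)^2 = 1.48

1.48


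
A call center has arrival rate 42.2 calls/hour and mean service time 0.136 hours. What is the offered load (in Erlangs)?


Offered load a = lambda * E[S] = 42.2 * 0.136 = 5.74 Erlangs

5.74 Erlangs


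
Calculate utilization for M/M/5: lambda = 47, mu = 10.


rho = lambda/(c*mu) = 47/(5*10) = 0.94

0.94


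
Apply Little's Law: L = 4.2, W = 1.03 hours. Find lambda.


lambda = L / W = 4.2 / 1.03 = 4.08 per hour

4.08 per hour


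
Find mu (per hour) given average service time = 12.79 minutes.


mu = 60 / avg_service_time = 60 / 12.79 = 4.69 per hour

4.69 per hour


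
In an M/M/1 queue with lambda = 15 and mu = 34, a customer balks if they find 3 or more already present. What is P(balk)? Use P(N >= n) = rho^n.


P(N >= 3) = rho^3 = (15/34)^3 = 0.0859

0.0859


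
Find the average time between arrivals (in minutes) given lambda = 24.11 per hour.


Mean interarrival time = 60/lambda = 60/24.11 = 2.49 minutes

2.49 minutes


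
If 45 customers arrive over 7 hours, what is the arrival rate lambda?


lambda = total arrivals / time = 45 / 7 = 6.43 per hour

6.43 per hour


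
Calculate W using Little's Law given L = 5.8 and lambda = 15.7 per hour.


W = L / lambda = 5.8 / 15.7 = 0.3694 hours

0.3694 hours


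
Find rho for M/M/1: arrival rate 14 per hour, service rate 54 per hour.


rho = lambda/mu = 14/54 = 0.2593

0.2593


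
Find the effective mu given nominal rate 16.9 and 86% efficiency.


Effective rate = mu * efficiency = 16.9 * 0.86 = 14.53 per hour

14.53 per hour


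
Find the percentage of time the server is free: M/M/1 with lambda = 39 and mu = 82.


Idle fraction = (1 - rho) * 100 = (1 - 39/82) * 100 = 52.4%

52.4%


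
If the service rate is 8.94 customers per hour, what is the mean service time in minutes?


Mean service time = 60/mu = 60/8.94 = 6.71 minutes

6.71 minutes


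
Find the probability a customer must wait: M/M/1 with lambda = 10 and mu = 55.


P(wait) = rho = lambda/mu = 10/55 = 0.1818

0.1818


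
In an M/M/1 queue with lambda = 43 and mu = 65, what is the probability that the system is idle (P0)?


P0 = 1 - rho = 1 - 43/65 = 0.3385

0.3385


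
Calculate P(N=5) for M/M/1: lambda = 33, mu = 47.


rho = 33/47; P(n) = (1-rho)*rho^n = (1-33/47)*(33/47)^5 = 0.0508

0.0508


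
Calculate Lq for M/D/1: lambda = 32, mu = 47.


M/D/1: Lq = rho^2 / (2*(1-rho)) where rho = 32/47; Lq = 0.73

0.73


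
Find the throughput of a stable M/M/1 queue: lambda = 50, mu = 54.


For a stable queue (lambda < mu), throughput = lambda = 50 per hour

50 per hour


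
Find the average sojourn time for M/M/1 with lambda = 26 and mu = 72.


W = 1/(mu - lambda) = 1/(72 - 26) = 0.0217 hours

0.0217 hours


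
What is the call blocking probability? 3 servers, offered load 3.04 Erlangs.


B(N,A) = (A^N/N!) / sum(A^k/k!, k=0..N) with N=3, A=3.04 = 0.3509

0.3509


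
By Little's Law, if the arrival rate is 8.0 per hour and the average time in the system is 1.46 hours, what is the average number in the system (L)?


L = lambda * W = 8.0 * 1.46 = 11.68

11.68


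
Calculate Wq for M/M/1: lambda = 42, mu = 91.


rho = 42/91; Wq = rho/(mu - lambda) = 0.0094 hours

0.0094 hours


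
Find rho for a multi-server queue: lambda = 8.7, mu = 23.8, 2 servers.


rho = lambda / (c * mu) = 8.7 / (2 * 23.8) = 0.1828

0.1828


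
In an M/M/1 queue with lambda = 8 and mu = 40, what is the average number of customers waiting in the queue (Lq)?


rho = 8/40; Lq = rho^2/(1-rho) = 0.05

0.05


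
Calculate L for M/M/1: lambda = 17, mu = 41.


rho = 17/41; L = rho/(1-rho) = 0.71

0.71


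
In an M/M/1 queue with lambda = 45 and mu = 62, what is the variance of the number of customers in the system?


rho = 45/62; Var(N) = rho/(1-rho)^2 = 9.65

9.65


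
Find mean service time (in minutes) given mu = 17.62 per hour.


Mean service time = 60/mu = 60/17.62 = 3.41 minutes

3.41 minutes


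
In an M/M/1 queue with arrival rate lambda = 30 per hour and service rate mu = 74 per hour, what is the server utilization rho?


rho = lambda/mu = 30/74 = 0.4054

0.4054


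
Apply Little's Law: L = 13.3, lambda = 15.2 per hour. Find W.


W = L / lambda = 13.3 / 15.2 = 0.875 hours

0.875 hours


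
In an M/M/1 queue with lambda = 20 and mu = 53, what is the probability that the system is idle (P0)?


P0 = 1 - rho = 1 - 20/53 = 0.6226

0.6226


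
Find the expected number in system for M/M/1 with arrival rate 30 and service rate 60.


rho = 30/60; L = rho/(1-rho) = 1.0

1.0


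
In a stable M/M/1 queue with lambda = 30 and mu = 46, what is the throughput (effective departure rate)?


For a stable queue (lambda < mu), throughput = lambda = 30 per hour

30 per hour


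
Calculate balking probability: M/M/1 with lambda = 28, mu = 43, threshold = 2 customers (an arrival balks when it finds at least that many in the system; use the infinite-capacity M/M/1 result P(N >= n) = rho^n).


P(N >= 2) = rho^2 = (28/43)^2 = 0.424

0.424


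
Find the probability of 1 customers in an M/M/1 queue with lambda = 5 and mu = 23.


rho = 5/23; P(n) = (1-rho)*rho^n = (1-5/23)*(5/23)^1 = 0.1701

0.1701


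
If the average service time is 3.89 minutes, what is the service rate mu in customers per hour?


mu = 60 / avg_service_time = 60 / 3.89 = 15.42 per hour

15.42 per hour


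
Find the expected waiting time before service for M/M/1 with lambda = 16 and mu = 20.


rho = 16/20; Wq = rho/(mu - lambda) = 0.2 hours

0.2 hours


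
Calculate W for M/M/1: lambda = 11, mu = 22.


W = 1/(mu - lambda) = 1/(22 - 11) = 0.0909 hours

0.0909 hours


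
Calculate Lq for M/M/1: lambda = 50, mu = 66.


rho = 50/66; Lq = rho^2/(1-rho) = 2.37

2.37


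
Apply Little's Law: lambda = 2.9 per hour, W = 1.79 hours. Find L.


L = lambda * W = 2.9 * 1.79 = 5.19

5.19


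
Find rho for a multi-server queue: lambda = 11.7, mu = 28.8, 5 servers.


rho = lambda / (c * mu) = 11.7 / (5 * 28.8) = 0.0813

0.0813


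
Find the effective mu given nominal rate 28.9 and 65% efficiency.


Effective rate = mu * efficiency = 28.9 * 0.65 = 18.79 per hour

18.79 per hour


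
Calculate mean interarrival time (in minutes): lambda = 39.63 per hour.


Mean interarrival time = 60/lambda = 60/39.63 = 1.51 minutes

1.51 minutes


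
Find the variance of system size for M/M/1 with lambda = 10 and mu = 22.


rho = 10/22; Var(N) = rho/(1-rho)^2 = 1.53

1.53


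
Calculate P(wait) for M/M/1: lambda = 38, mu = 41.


P(wait) = rho = lambda/mu = 38/41 = 0.9268

0.9268


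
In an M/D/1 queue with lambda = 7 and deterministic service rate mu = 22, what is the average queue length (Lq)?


M/D/1: Lq = rho^2 / (2*(1-rho)) where rho = 7/22; Lq = 0.07

0.07


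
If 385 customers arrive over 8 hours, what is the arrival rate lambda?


lambda = total arrivals / time = 385 / 8 = 48.13 per hour

48.13 per hour


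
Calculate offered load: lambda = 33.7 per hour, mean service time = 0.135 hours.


Offered load a = lambda * E[S] = 33.7 * 0.135 = 4.55 Erlangs

4.55 Erlangs


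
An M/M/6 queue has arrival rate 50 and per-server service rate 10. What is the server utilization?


rho = lambda/(c*mu) = 50/(6*10) = 0.8333

0.8333


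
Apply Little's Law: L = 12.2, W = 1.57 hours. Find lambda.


lambda = L / W = 12.2 / 1.57 = 7.77 per hour

7.77 per hour


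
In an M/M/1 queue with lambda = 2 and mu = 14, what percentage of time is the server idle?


Idle fraction = (1 - rho) * 100 = (1 - 2/14) * 100 = 85.7%

85.7%


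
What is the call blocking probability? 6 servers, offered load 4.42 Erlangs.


B(N,A) = (A^N/N!) / sum(A^k/k!, k=0..N) with N=6, A=4.42 = 0.1482

0.1482


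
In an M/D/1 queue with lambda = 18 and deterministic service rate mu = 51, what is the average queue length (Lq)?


M/D/1: Lq = rho^2 / (2*(1-rho)) where rho = 18/51; Lq = 0.1

0.1


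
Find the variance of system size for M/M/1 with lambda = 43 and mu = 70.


rho = 43/70; Var(N) = rho/(1-rho)^2 = 4.13

4.13


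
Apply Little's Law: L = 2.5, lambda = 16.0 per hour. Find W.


W = L / lambda = 2.5 / 16.0 = 0.1563 hours

0.1563 hours


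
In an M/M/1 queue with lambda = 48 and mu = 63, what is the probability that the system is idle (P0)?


P0 = 1 - rho = 1 - 48/63 = 0.2381

0.2381


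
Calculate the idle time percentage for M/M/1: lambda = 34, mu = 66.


Idle fraction = (1 - rho) * 100 = (1 - 34/66) * 100 = 48.5%

48.5%


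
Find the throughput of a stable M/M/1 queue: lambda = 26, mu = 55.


For a stable queue (lambda < mu), throughput = lambda = 26 per hour

26 per hour


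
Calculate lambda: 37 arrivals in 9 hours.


lambda = total arrivals / time = 37 / 9 = 4.11 per hour

4.11 per hour


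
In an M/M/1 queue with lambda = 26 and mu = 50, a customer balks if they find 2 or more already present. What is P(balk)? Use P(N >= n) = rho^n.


P(N >= 2) = rho^2 = (26/50)^2 = 0.2704

0.2704


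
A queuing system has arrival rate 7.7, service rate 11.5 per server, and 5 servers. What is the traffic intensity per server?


rho = lambda / (c * mu) = 7.7 / (5 * 11.5) = 0.1339

0.1339


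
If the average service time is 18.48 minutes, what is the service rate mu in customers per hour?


mu = 60 / avg_service_time = 60 / 18.48 = 3.25 per hour

3.25 per hour


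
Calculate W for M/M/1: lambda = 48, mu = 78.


W = 1/(mu - lambda) = 1/(78 - 48) = 0.0333 hours

0.0333 hours


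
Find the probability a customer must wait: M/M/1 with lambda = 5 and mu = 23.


P(wait) = rho = lambda/mu = 5/23 = 0.2174

0.2174


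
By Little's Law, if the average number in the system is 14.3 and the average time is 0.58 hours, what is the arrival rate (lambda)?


lambda = L / W = 14.3 / 0.58 = 24.66 per hour

24.66 per hour


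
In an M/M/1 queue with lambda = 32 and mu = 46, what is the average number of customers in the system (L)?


rho = 32/46; L = rho/(1-rho) = 2.29

2.29


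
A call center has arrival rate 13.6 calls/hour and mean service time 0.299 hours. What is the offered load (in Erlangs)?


Offered load a = lambda * E[S] = 13.6 * 0.299 = 4.07 Erlangs

4.07 Erlangs


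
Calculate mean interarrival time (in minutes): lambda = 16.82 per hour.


Mean interarrival time = 60/lambda = 60/16.82 = 3.57 minutes

3.57 minutes


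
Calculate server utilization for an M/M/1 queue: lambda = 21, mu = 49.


rho = lambda/mu = 21/49 = 0.4286

0.4286


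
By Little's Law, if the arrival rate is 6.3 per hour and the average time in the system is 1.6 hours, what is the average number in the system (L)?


L = lambda * W = 6.3 * 1.6 = 10.08

10.08


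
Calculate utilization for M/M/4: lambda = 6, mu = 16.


rho = lambda/(c*mu) = 6/(4*16) = 0.0938

0.0938


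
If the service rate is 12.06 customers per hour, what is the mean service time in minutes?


Mean service time = 60/mu = 60/12.06 = 4.98 minutes

4.98 minutes


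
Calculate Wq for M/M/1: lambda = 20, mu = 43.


rho = 20/43; Wq = rho/(mu - lambda) = 0.0202 hours

0.0202 hours


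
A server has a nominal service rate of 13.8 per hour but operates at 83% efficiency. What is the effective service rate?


Effective rate = mu * efficiency = 13.8 * 0.83 = 11.45 per hour

11.45 per hour


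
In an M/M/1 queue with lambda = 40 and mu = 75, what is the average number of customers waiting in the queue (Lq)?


rho = 40/75; Lq = rho^2/(1-rho) = 0.61

0.61


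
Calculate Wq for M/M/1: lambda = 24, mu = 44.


rho = 24/44; Wq = rho/(mu - lambda) = 0.0273 hours

0.0273 hours


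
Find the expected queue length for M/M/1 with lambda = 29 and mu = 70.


rho = 29/70; Lq = rho^2/(1-rho) = 0.29

0.29


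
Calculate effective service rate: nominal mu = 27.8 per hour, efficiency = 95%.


Effective rate = mu * efficiency = 27.8 * 0.95 = 26.41 per hour

26.41 per hour


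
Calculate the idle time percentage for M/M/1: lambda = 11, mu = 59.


Idle fraction = (1 - rho) * 100 = (1 - 11/59) * 100 = 81.4%

81.4%


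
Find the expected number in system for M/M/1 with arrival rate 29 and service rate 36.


rho = 29/36; L = rho/(1-rho) = 4.14

4.14


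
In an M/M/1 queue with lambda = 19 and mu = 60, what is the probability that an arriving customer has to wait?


P(wait) = rho = lambda/mu = 19/60 = 0.3167

0.3167


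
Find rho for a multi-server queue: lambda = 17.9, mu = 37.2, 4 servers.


rho = lambda / (c * mu) = 17.9 / (4 * 37.2) = 0.1203

0.1203


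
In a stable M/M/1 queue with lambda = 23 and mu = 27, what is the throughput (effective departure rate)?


For a stable queue (lambda < mu), throughput = lambda = 23 per hour

23 per hour


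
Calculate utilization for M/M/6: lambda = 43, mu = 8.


rho = lambda/(c*mu) = 43/(6*8) = 0.8958

0.8958


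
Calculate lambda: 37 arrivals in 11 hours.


lambda = total arrivals / time = 37 / 11 = 3.36 per hour

3.36 per hour


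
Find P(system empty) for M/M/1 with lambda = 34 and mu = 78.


P0 = 1 - rho = 1 - 34/78 = 0.5641

0.5641


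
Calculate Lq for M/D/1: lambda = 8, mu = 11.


M/D/1: Lq = rho^2 / (2*(1-rho)) where rho = 8/11; Lq = 0.97

0.97


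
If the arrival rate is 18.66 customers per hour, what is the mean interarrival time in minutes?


Mean interarrival time = 60/lambda = 60/18.66 = 3.22 minutes

3.22 minutes


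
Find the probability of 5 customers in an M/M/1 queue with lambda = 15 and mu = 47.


rho = 15/47; P(n) = (1-rho)*rho^n = (1-15/47)*(15/47)^5 = 0.0023

0.0023


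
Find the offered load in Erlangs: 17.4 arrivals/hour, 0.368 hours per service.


Offered load a = lambda * E[S] = 17.4 * 0.368 = 6.4 Erlangs

6.4 Erlangs


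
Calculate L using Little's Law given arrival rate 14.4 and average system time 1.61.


L = lambda * W = 14.4 * 1.61 = 23.18

23.18


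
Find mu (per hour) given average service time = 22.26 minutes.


mu = 60 / avg_service_time = 60 / 22.26 = 2.7 per hour

2.7 per hour


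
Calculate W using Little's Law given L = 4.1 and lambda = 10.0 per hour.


W = L / lambda = 4.1 / 10.0 = 0.41 hours

0.41 hours


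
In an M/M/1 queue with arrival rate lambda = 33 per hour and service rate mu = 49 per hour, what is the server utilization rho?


rho = lambda/mu = 33/49 = 0.6735

0.6735


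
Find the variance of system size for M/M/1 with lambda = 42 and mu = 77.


rho = 42/77; Var(N) = rho/(1-rho)^2 = 2.64

2.64


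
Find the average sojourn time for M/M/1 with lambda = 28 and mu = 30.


W = 1/(mu - lambda) = 1/(30 - 28) = 0.5 hours

0.5 hours


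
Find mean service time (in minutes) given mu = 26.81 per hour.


Mean service time = 60/mu = 60/26.81 = 2.24 minutes

2.24 minutes


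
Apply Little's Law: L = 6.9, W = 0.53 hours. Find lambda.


lambda = L / W = 6.9 / 0.53 = 13.02 per hour

13.02 per hour


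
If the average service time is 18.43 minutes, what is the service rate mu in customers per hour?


mu = 60 / avg_service_time = 60 / 18.43 = 3.26 per hour

3.26 per hour


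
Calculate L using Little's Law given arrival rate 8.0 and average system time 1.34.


L = lambda * W = 8.0 * 1.34 = 10.72

10.72


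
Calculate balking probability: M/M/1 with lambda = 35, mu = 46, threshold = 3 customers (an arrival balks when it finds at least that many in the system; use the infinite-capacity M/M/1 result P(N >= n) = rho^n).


P(N >= 3) = rho^3 = (35/46)^3 = 0.4405

0.4405


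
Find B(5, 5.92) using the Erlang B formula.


B(N,A) = (A^N/N!) / sum(A^k/k!, k=0..N) with N=5, A=5.92 = 0.3548

0.3548


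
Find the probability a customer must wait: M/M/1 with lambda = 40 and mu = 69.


P(wait) = rho = lambda/mu = 40/69 = 0.5797

0.5797


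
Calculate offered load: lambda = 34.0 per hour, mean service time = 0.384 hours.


Offered load a = lambda * E[S] = 34.0 * 0.384 = 13.06 Erlangs

13.06 Erlangs


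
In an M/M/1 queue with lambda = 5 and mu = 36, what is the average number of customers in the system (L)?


rho = 5/36; L = rho/(1-rho) = 0.16

0.16


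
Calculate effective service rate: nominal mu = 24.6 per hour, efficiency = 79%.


Effective rate = mu * efficiency = 24.6 * 0.79 = 19.43 per hour

19.43 per hour


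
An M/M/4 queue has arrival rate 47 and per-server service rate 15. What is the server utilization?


rho = lambda/(c*mu) = 47/(4*15) = 0.7833

0.7833


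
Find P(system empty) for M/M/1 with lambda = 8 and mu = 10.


P0 = 1 - rho = 1 - 8/10 = 0.2

0.2


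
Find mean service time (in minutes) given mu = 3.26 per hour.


Mean service time = 60/mu = 60/3.26 = 18.4 minutes

18.4 minutes


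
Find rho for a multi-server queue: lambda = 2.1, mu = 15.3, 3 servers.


rho = lambda / (c * mu) = 2.1 / (3 * 15.3) = 0.0458

0.0458


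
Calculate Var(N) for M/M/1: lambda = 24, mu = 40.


rho = 24/40; Var(N) = rho/(1-rho)^2 = 3.75

3.75


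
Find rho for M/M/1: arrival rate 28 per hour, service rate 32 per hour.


rho = lambda/mu = 28/32 = 0.875

0.875


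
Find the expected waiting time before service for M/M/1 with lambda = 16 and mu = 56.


rho = 16/56; Wq = rho/(mu - lambda) = 0.0071 hours

0.0071 hours


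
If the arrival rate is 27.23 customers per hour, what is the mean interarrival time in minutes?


Mean interarrival time = 60/lambda = 60/27.23 = 2.2 minutes

2.2 minutes


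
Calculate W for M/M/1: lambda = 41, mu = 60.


W = 1/(mu - lambda) = 1/(60 - 41) = 0.0526 hours

0.0526 hours


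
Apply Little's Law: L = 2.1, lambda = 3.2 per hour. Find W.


W = L / lambda = 2.1 / 3.2 = 0.6563 hours

0.6563 hours


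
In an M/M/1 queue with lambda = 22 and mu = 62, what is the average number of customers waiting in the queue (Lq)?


rho = 22/62; Lq = rho^2/(1-rho) = 0.2

0.2


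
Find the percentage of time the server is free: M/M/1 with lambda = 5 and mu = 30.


Idle fraction = (1 - rho) * 100 = (1 - 5/30) * 100 = 83.3%

83.3%


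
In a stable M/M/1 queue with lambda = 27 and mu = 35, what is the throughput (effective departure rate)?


For a stable queue (lambda < mu), throughput = lambda = 27 per hour

27 per hour


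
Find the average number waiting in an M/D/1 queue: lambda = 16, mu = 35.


M/D/1: Lq = rho^2 / (2*(1-rho)) where rho = 16/35; Lq = 0.19

0.19


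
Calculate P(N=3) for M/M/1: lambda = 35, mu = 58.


rho = 35/58; P(n) = (1-rho)*rho^n = (1-35/58)*(35/58)^3 = 0.0871

0.0871


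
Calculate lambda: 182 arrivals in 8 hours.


lambda = total arrivals / time = 182 / 8 = 22.75 per hour

22.75 per hour


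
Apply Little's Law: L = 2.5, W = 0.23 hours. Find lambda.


lambda = L / W = 2.5 / 0.23 = 10.87 per hour

10.87 per hour


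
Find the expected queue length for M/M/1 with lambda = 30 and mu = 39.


rho = 30/39; Lq = rho^2/(1-rho) = 2.56

2.56


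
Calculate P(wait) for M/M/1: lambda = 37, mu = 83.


P(wait) = rho = lambda/mu = 37/83 = 0.4458

0.4458


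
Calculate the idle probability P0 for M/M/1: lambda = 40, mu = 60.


P0 = 1 - rho = 1 - 40/60 = 0.3333

0.3333


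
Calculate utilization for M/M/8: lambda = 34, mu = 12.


rho = lambda/(c*mu) = 34/(8*12) = 0.3542

0.3542


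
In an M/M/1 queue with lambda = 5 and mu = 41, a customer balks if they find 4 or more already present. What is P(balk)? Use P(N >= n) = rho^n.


P(N >= 4) = rho^4 = (5/41)^4 = 0.0002

0.0002


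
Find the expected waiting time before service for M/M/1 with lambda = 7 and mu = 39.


rho = 7/39; Wq = rho/(mu - lambda) = 0.0056 hours

0.0056 hours


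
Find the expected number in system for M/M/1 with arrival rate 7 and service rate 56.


rho = 7/56; L = rho/(1-rho) = 0.14

0.14


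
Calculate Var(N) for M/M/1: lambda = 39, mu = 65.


rho = 39/65; Var(N) = rho/(1-rho)^2 = 3.75

3.75


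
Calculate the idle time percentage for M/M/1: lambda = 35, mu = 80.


Idle fraction = (1 - rho) * 100 = (1 - 35/80) * 100 = 56.3%

56.3%


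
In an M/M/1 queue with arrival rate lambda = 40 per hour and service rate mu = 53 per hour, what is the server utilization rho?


rho = lambda/mu = 40/53 = 0.7547

0.7547


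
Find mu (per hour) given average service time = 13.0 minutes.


mu = 60 / avg_service_time = 60 / 13.0 = 4.62 per hour

4.62 per hour


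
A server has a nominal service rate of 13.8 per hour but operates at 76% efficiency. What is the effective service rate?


Effective rate = mu * efficiency = 13.8 * 0.76 = 10.49 per hour

10.49 per hour


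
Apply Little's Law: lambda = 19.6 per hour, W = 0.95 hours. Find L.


L = lambda * W = 19.6 * 0.95 = 18.62

18.62


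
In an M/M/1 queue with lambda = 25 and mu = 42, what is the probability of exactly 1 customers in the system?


rho = 25/42; P(n) = (1-rho)*rho^n = (1-25/42)*(25/42)^1 = 0.2409

0.2409


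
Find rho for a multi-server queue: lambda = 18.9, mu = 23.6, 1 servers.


rho = lambda / (c * mu) = 18.9 / (1 * 23.6) = 0.8008

0.8008


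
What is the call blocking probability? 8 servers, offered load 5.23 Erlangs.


B(N,A) = (A^N/N!) / sum(A^k/k!, k=0..N) with N=8, A=5.23 = 0.0812

0.0812


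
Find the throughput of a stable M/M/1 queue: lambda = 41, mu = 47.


For a stable queue (lambda < mu), throughput = lambda = 41 per hour

41 per hour


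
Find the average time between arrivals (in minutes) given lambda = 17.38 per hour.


Mean interarrival time = 60/lambda = 60/17.38 = 3.45 minutes

3.45 minutes


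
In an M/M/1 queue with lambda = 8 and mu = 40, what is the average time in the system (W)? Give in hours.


W = 1/(mu - lambda) = 1/(40 - 8) = 0.0313 hours

0.0313 hours


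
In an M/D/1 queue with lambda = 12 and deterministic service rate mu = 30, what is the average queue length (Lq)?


M/D/1: Lq = rho^2 / (2*(1-rho)) where rho = 12/30; Lq = 0.13

0.13


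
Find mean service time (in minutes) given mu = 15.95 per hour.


Mean service time = 60/mu = 60/15.95 = 3.76 minutes

3.76 minutes


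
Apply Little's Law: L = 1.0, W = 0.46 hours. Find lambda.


lambda = L / W = 1.0 / 0.46 = 2.17 per hour

2.17 per hour


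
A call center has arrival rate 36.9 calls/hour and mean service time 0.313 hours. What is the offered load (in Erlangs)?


Offered load a = lambda * E[S] = 36.9 * 0.313 = 11.55 Erlangs

11.55 Erlangs


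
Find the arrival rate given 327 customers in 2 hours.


lambda = total arrivals / time = 327 / 2 = 163.5 per hour

163.5 per hour


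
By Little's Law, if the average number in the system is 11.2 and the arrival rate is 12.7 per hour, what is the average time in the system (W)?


W = L / lambda = 11.2 / 12.7 = 0.8819 hours

0.8819 hours


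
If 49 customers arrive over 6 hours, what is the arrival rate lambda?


lambda = total arrivals / time = 49 / 6 = 8.17 per hour

8.17 per hour


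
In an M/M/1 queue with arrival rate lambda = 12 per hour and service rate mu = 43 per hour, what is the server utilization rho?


rho = lambda/mu = 12/43 = 0.2791

0.2791


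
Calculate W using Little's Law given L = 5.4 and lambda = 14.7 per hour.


W = L / lambda = 5.4 / 14.7 = 0.3673 hours

0.3673 hours


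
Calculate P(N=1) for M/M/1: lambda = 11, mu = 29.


rho = 11/29; P(n) = (1-rho)*rho^n = (1-11/29)*(11/29)^1 = 0.2354

0.2354


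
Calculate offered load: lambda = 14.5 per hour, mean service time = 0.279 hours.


Offered load a = lambda * E[S] = 14.5 * 0.279 = 4.05 Erlangs

4.05 Erlangs


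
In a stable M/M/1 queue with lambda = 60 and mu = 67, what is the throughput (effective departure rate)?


For a stable queue (lambda < mu), throughput = lambda = 60 per hour

60 per hour


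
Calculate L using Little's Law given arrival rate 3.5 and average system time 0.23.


L = lambda * W = 3.5 * 0.23 = 0.81

0.81


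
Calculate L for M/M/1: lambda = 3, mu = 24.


rho = 3/24; L = rho/(1-rho) = 0.14

0.14


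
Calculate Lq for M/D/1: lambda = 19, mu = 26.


M/D/1: Lq = rho^2 / (2*(1-rho)) where rho = 19/26; Lq = 0.99

0.99


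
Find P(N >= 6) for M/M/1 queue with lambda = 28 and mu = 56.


P(N >= 6) = rho^6 = (28/56)^6 = 0.0156

0.0156


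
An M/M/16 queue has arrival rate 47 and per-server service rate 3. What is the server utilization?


rho = lambda/(c*mu) = 47/(16*3) = 0.9792

0.9792


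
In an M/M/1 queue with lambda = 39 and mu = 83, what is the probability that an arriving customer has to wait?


P(wait) = rho = lambda/mu = 39/83 = 0.4699

0.4699


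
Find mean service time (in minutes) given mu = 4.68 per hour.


Mean service time = 60/mu = 60/4.68 = 12.82 minutes

12.82 minutes


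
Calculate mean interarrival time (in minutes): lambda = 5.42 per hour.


Mean interarrival time = 60/lambda = 60/5.42 = 11.07 minutes

11.07 minutes


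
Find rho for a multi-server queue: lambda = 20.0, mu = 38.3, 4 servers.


rho = lambda / (c * mu) = 20.0 / (4 * 38.3) = 0.1305

0.1305


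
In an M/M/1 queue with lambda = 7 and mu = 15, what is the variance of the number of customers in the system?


rho = 7/15; Var(N) = rho/(1-rho)^2 = 1.64

1.64


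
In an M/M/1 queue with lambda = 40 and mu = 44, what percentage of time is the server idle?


Idle fraction = (1 - rho) * 100 = (1 - 40/44) * 100 = 9.1%

9.1%


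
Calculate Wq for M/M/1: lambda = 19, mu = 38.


rho = 19/38; Wq = rho/(mu - lambda) = 0.0263 hours

0.0263 hours


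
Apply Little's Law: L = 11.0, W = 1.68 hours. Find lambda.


lambda = L / W = 11.0 / 1.68 = 6.55 per hour

6.55 per hour


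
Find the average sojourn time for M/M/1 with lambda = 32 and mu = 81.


W = 1/(mu - lambda) = 1/(81 - 32) = 0.0204 hours

0.0204 hours


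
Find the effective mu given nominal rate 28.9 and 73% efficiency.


Effective rate = mu * efficiency = 28.9 * 0.73 = 21.1 per hour

21.1 per hour


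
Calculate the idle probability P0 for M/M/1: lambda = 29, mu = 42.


P0 = 1 - rho = 1 - 29/42 = 0.3095

0.3095


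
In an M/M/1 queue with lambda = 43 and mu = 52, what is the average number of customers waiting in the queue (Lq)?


rho = 43/52; Lq = rho^2/(1-rho) = 3.95

3.95


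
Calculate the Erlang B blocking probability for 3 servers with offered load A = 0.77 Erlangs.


B(N,A) = (A^N/N!) / sum(A^k/k!, k=0..N) with N=3, A=0.77 = 0.0355

0.0355


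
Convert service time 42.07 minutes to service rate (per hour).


mu = 60 / avg_service_time = 60 / 42.07 = 1.43 per hour

1.43 per hour


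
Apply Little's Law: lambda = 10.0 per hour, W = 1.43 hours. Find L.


L = lambda * W = 10.0 * 1.43 = 14.3

14.3


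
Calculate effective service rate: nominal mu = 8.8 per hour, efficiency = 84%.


Effective rate = mu * efficiency = 8.8 * 0.84 = 7.39 per hour

7.39 per hour


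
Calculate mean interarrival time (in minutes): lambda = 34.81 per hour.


Mean interarrival time = 60/lambda = 60/34.81 = 1.72 minutes

1.72 minutes


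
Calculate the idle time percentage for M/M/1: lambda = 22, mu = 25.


Idle fraction = (1 - rho) * 100 = (1 - 22/25) * 100 = 12.0%

12.0%


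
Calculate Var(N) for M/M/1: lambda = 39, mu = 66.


rho = 39/66; Var(N) = rho/(1-rho)^2 = 3.53

3.53


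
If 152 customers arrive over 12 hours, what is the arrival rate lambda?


lambda = total arrivals / time = 152 / 12 = 12.67 per hour

12.67 per hour


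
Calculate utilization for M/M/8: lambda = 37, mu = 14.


rho = lambda/(c*mu) = 37/(8*14) = 0.3304

0.3304


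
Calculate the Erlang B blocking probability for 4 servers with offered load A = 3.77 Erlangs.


B(N,A) = (A^N/N!) / sum(A^k/k!, k=0..N) with N=4, A=3.77 = 0.288

0.288


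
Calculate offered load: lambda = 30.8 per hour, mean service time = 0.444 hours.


Offered load a = lambda * E[S] = 30.8 * 0.444 = 13.68 Erlangs

13.68 Erlangs


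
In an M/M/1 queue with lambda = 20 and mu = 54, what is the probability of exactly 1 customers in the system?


rho = 20/54; P(n) = (1-rho)*rho^n = (1-20/54)*(20/54)^1 = 0.2332

0.2332


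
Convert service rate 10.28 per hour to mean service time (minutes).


Mean service time = 60/mu = 60/10.28 = 5.84 minutes

5.84 minutes
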